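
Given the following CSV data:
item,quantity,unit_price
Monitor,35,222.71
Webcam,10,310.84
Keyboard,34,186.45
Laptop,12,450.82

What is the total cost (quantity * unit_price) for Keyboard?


Row: Keyboard
quantity = 34
unit_price = 186.45
total = 34 * 186.45 = 6339.3

ANSWER: 6339.3


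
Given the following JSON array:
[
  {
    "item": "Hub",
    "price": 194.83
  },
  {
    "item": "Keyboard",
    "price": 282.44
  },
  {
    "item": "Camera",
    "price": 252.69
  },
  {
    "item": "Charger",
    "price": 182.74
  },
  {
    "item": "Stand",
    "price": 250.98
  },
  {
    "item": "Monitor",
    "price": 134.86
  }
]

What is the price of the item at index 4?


Array index 4 -> Stand
price = 250.98

ANSWER: 250.98


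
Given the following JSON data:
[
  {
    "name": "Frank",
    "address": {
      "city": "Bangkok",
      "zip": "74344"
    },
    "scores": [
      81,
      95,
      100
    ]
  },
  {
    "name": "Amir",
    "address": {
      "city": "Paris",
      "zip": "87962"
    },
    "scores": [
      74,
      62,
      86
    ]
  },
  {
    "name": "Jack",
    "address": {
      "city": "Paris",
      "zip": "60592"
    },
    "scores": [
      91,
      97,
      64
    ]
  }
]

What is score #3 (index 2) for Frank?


Path: records[0].scores[2]
Value: 100

ANSWER: 100


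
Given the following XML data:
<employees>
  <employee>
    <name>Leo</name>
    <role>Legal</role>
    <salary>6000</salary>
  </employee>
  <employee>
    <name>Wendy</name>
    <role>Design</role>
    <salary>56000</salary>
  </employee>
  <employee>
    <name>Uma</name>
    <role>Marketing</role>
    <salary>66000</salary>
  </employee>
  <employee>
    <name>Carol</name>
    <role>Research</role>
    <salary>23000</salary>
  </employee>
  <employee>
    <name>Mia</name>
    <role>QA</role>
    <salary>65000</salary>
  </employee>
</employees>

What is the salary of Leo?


Searching for <employee> with <name>Leo</name>
Found at position 1
<salary>6000</salary>

ANSWER: 6000


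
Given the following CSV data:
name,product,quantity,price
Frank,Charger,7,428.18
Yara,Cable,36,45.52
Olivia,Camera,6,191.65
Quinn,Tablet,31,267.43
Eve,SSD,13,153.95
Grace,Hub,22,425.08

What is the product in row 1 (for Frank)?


Row 1: Frank
Column 'product' = Charger

ANSWER: Charger


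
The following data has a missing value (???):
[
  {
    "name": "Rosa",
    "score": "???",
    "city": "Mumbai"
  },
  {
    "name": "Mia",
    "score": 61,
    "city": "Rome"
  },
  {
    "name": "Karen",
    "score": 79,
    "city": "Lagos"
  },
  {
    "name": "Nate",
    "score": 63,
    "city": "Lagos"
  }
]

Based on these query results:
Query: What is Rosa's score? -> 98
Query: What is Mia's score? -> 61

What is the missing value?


The missing value is Rosa's score
From query: Rosa's score = 98

ANSWER: 98


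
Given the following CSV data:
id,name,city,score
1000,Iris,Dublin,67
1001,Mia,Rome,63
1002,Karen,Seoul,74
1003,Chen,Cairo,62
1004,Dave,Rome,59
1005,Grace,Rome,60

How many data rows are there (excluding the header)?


Counting rows (excluding header):
Header: id,name,city,score
Data rows: 6

ANSWER: 6


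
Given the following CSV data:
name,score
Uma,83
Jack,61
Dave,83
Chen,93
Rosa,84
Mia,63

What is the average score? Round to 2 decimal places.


Scores: 83, 61, 83, 93, 84, 63
Sum = 467
Count = 6
Average = 467 / 6 = 77.83

ANSWER: 77.83


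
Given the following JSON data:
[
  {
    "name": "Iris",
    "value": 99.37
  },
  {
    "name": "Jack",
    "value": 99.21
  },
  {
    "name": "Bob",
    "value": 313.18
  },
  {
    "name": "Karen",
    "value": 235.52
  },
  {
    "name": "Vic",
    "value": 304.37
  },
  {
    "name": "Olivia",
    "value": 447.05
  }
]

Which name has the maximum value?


Comparing values:
  Iris: 99.37
  Jack: 99.21
  Bob: 313.18
  Karen: 235.52
  Vic: 304.37
  Olivia: 447.05
Maximum: Olivia (447.05)

ANSWER: Olivia


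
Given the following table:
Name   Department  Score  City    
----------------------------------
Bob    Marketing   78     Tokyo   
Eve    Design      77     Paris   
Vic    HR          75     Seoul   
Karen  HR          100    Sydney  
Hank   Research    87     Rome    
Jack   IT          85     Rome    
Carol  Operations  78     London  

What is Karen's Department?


Row 4: Karen
Department = HR

ANSWER: HR


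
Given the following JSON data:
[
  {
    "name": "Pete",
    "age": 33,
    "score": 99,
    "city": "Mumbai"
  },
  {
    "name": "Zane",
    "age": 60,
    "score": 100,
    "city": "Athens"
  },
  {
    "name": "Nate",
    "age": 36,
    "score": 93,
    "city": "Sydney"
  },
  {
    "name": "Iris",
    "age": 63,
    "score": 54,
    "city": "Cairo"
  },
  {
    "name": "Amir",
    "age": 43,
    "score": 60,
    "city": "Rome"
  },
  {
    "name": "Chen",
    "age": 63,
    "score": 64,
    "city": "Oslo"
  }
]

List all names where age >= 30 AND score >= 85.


Checking both conditions:
  Pete (age=33, score=99) -> YES
  Zane (age=60, score=100) -> YES
  Nate (age=36, score=93) -> YES
  Iris (age=63, score=54) -> no
  Amir (age=43, score=60) -> no
  Chen (age=63, score=64) -> no


ANSWER: Pete, Zane, Nate


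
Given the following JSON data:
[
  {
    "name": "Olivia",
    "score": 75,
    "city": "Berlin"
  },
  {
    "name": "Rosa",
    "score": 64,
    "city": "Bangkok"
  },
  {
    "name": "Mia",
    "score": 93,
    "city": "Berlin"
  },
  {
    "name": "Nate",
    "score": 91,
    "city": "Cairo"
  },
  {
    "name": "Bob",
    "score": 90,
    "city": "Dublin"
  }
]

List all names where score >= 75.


Filtering records where score >= 75:
  Olivia (score=75) -> YES
  Rosa (score=64) -> no
  Mia (score=93) -> YES
  Nate (score=91) -> YES
  Bob (score=90) -> YES


ANSWER: Olivia, Mia, Nate, Bob


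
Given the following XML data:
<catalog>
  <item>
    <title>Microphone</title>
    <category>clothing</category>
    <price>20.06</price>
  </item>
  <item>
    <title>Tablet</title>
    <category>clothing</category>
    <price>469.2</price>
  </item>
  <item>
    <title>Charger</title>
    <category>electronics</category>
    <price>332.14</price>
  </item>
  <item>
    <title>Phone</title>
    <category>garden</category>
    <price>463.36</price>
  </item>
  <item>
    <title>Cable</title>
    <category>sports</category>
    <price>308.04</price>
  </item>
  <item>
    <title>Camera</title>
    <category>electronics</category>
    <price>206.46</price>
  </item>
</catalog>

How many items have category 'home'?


Scanning <item> elements for <category>home</category>:
Count: 0

ANSWER: 0


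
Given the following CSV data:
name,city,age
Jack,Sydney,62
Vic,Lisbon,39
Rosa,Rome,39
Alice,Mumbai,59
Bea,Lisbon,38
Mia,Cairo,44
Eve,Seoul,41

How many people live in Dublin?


Scanning city column for 'Dublin':
Total matches: 0

ANSWER: 0


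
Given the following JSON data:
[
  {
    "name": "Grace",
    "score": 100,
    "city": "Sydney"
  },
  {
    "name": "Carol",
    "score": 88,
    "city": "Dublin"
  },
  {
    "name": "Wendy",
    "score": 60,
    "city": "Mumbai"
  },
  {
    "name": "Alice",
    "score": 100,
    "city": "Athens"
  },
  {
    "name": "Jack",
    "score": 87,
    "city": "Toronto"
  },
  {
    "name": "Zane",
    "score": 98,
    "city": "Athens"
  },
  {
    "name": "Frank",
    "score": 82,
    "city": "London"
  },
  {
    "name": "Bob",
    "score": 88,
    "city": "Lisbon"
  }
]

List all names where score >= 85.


Filtering records where score >= 85:
  Grace (score=100) -> YES
  Carol (score=88) -> YES
  Wendy (score=60) -> no
  Alice (score=100) -> YES
  Jack (score=87) -> YES
  Zane (score=98) -> YES
  Frank (score=82) -> no
  Bob (score=88) -> YES


ANSWER: Grace, Carol, Alice, Jack, Zane, Bob


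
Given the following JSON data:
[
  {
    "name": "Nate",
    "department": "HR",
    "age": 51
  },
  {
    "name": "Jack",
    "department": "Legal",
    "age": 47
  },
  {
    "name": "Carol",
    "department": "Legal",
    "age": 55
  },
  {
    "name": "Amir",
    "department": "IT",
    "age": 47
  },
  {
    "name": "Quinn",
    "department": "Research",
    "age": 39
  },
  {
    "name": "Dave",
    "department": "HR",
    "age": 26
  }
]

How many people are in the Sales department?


Scanning records for department = Sales
  No matches found
Count: 0

ANSWER: 0


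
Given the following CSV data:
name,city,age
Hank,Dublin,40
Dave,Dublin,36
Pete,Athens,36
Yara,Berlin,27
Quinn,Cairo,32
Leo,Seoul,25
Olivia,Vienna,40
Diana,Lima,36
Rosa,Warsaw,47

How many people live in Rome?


Scanning city column for 'Rome':
Total matches: 0

ANSWER: 0


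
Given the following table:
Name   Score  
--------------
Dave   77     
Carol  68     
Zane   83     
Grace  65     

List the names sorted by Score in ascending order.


Sorting by Score (ascending):
  Grace: 65
  Carol: 68
  Dave: 77
  Zane: 83


ANSWER: Grace, Carol, Dave, Zane


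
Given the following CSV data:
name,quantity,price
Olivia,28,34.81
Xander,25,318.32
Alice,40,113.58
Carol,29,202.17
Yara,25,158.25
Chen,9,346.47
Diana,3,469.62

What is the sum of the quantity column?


Values in 'quantity' column:
  Row 1: 28
  Row 2: 25
  Row 3: 40
  Row 4: 29
  Row 5: 25
  Row 6: 9
  Row 7: 3
Sum = 28 + 25 + 40 + 29 + 25 + 9 + 3 = 159

ANSWER: 159


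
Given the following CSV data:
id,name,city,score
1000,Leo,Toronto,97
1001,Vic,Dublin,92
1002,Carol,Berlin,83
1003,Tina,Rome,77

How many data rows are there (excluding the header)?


Counting rows (excluding header):
Header: id,name,city,score
Data rows: 4

ANSWER: 4


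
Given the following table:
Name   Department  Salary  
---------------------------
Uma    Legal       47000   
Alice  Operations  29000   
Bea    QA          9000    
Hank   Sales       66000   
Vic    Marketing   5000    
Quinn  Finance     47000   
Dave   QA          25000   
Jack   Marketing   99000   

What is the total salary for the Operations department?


Operations department members:
  Alice: 29000
Total = 29000 = 29000

ANSWER: 29000


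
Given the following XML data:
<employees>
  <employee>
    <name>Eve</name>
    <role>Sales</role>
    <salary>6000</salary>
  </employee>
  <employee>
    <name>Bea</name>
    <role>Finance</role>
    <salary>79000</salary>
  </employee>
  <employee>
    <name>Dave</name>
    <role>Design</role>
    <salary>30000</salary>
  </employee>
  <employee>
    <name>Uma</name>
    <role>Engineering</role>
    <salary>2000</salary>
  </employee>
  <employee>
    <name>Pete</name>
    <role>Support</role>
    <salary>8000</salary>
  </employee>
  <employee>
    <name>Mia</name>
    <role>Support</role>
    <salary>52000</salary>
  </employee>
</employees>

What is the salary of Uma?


Searching for <employee> with <name>Uma</name>
Found at position 4
<salary>2000</salary>

ANSWER: 2000


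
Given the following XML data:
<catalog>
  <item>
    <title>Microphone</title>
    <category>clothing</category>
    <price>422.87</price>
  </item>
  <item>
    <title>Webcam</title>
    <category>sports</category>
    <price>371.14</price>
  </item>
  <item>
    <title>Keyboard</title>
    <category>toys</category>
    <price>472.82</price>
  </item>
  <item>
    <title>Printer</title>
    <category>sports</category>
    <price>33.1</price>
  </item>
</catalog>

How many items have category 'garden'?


Scanning <item> elements for <category>garden</category>:
Count: 0

ANSWER: 0


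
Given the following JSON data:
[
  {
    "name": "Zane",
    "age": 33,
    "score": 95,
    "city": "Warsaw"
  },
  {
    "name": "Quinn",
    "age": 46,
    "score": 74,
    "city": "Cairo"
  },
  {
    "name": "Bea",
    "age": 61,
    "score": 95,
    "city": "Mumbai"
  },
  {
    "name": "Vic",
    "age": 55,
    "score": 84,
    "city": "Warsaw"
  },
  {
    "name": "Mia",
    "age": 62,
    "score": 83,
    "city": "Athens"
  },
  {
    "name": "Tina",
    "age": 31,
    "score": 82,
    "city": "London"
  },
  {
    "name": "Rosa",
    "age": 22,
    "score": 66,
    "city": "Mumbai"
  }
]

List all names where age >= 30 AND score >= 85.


Checking both conditions:
  Zane (age=33, score=95) -> YES
  Quinn (age=46, score=74) -> no
  Bea (age=61, score=95) -> YES
  Vic (age=55, score=84) -> no
  Mia (age=62, score=83) -> no
  Tina (age=31, score=82) -> no
  Rosa (age=22, score=66) -> no


ANSWER: Zane, Bea


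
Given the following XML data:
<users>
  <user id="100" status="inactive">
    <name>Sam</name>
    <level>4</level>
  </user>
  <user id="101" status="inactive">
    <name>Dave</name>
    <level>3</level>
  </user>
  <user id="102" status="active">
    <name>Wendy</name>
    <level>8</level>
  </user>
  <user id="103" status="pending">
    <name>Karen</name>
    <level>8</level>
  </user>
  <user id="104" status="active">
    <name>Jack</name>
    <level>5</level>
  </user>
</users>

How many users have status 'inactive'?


Counting users with status='inactive':
  Sam (id=100) -> MATCH
  Dave (id=101) -> MATCH
Count: 2

ANSWER: 2


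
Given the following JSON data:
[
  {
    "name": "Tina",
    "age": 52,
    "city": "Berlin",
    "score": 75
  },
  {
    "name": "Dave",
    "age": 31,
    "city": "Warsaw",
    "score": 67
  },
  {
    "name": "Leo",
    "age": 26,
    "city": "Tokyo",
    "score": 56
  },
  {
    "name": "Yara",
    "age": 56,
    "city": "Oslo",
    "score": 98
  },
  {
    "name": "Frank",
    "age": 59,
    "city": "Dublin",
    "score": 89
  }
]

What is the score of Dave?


Looking up record where name = Dave
Record index: 1
Field 'score' = 67

ANSWER: 67


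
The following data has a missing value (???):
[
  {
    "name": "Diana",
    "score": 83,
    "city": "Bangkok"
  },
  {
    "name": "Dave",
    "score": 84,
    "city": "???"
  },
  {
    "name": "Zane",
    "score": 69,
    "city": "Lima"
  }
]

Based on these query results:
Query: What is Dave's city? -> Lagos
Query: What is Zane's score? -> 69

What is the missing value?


The missing value is Dave's city
From query: Dave's city = Lagos

ANSWER: Lagos


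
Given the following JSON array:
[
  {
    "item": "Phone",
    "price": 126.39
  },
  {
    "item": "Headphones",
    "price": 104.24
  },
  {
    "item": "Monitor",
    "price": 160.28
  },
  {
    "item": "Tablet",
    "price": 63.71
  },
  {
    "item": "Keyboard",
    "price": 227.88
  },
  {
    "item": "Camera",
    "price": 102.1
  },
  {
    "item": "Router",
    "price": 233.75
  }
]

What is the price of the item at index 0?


Array index 0 -> Phone
price = 126.39

ANSWER: 126.39


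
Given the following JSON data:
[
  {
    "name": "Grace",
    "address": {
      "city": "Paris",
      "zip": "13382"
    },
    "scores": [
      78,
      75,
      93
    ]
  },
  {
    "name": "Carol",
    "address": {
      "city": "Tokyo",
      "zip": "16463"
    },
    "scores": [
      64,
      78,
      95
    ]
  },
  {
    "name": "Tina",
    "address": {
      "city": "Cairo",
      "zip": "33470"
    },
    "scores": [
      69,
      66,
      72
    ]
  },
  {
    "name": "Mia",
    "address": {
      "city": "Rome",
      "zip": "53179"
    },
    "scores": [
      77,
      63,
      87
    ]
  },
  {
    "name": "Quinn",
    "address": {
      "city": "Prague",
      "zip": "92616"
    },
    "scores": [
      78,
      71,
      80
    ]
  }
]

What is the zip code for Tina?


Path: records[2].address.zip
Value: 33470

ANSWER: 33470


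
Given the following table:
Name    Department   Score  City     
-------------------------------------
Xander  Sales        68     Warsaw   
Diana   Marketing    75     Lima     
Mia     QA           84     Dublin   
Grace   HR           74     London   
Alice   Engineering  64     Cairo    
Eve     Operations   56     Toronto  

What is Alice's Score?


Row 5: Alice
Score = 64

ANSWER: 64


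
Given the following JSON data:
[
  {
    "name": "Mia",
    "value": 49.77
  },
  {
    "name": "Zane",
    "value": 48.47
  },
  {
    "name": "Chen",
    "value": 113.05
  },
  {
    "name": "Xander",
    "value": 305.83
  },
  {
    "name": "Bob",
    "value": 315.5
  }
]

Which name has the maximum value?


Comparing values:
  Mia: 49.77
  Zane: 48.47
  Chen: 113.05
  Xander: 305.83
  Bob: 315.5
Maximum: Bob (315.5)

ANSWER: Bob


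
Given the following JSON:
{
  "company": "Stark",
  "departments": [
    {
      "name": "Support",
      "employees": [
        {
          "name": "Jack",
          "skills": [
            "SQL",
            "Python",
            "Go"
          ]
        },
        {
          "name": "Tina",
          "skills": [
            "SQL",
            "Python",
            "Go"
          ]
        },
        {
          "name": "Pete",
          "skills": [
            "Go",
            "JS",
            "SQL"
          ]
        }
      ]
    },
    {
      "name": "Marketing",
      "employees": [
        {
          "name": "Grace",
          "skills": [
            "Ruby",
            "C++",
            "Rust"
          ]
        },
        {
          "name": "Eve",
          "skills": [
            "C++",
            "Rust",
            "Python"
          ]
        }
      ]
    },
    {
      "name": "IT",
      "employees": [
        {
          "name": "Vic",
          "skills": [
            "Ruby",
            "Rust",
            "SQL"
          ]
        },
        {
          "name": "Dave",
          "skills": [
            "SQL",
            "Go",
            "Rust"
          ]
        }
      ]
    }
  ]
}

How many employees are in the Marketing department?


Path: departments[1].employees
Count: 2

ANSWER: 2


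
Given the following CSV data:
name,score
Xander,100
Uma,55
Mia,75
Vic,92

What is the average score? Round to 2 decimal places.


Scores: 100, 55, 75, 92
Sum = 322
Count = 4
Average = 322 / 4 = 80.50

ANSWER: 80.50


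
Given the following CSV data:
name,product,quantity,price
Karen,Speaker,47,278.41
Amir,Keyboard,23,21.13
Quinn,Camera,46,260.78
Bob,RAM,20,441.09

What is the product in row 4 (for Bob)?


Row 4: Bob
Column 'product' = RAM

ANSWER: RAM


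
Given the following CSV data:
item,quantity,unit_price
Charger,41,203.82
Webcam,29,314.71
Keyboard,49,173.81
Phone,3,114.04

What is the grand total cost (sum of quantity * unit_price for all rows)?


Computing row totals:
  Charger: 41 * 203.82 = 8356.62
  Webcam: 29 * 314.71 = 9126.59
  Keyboard: 49 * 173.81 = 8516.69
  Phone: 3 * 114.04 = 342.12
Grand total = 8356.62 + 9126.59 + 8516.69 + 342.12 = 26342.02

ANSWER: 26342.02


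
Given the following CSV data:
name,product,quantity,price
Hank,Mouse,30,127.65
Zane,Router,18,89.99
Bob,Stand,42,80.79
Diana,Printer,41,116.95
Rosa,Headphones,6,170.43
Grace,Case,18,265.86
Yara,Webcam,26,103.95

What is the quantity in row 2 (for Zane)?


Row 2: Zane
Column 'quantity' = 18

ANSWER: 18


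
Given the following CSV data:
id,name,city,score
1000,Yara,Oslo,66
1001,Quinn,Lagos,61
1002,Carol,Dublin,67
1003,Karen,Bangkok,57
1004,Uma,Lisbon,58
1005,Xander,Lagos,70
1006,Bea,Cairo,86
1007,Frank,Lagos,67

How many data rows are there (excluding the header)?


Counting rows (excluding header):
Header: id,name,city,score
Data rows: 8

ANSWER: 8


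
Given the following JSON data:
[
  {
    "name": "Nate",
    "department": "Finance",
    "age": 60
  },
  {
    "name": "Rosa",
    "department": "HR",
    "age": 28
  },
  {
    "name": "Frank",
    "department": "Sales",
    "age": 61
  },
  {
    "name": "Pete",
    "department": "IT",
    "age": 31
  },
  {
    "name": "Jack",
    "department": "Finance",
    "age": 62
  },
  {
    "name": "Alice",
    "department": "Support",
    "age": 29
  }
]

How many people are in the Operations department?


Scanning records for department = Operations
  No matches found
Count: 0

ANSWER: 0


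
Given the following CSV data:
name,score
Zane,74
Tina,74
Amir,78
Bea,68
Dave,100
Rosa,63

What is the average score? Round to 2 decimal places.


Scores: 74, 74, 78, 68, 100, 63
Sum = 457
Count = 6
Average = 457 / 6 = 76.17

ANSWER: 76.17


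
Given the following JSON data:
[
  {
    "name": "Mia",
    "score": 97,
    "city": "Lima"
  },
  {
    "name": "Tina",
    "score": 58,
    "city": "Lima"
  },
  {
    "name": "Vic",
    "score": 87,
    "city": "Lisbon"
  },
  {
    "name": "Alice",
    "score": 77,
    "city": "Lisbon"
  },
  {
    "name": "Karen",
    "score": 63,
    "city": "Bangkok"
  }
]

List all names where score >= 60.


Filtering records where score >= 60:
  Mia (score=97) -> YES
  Tina (score=58) -> no
  Vic (score=87) -> YES
  Alice (score=77) -> YES
  Karen (score=63) -> YES


ANSWER: Mia, Vic, Alice, Karen


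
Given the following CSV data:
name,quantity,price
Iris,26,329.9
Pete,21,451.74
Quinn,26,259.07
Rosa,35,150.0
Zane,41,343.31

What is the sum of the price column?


Values in 'price' column:
  Row 1: 329.9
  Row 2: 451.74
  Row 3: 259.07
  Row 4: 150.0
  Row 5: 343.31
Sum = 329.9 + 451.74 + 259.07 + 150.0 + 343.31 = 1534.02

ANSWER: 1534.02


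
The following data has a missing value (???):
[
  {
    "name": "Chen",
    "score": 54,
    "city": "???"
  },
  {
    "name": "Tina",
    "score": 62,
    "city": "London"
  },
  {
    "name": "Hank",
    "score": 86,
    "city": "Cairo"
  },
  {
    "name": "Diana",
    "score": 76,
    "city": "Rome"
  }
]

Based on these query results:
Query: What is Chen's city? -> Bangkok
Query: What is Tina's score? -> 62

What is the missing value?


The missing value is Chen's city
From query: Chen's city = Bangkok

ANSWER: Bangkok


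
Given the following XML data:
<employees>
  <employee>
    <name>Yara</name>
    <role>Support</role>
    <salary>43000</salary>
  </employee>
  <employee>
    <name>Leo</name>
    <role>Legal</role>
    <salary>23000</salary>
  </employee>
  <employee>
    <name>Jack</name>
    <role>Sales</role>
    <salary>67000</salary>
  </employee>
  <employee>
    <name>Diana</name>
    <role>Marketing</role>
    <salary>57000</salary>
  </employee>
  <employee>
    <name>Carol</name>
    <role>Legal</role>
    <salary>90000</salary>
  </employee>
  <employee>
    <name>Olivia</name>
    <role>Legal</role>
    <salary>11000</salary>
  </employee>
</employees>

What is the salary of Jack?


Searching for <employee> with <name>Jack</name>
Found at position 3
<salary>67000</salary>

ANSWER: 67000


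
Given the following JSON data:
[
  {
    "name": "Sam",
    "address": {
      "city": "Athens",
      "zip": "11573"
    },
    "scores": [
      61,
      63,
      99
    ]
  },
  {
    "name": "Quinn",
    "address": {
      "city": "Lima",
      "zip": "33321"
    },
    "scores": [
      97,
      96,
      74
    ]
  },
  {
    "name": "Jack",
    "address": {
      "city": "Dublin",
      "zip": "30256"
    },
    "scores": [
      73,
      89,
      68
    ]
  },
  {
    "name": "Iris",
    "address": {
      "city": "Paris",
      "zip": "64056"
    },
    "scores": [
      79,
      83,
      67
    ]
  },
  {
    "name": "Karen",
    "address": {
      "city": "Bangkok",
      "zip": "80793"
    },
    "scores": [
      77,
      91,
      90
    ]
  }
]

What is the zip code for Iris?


Path: records[3].address.zip
Value: 64056

ANSWER: 64056


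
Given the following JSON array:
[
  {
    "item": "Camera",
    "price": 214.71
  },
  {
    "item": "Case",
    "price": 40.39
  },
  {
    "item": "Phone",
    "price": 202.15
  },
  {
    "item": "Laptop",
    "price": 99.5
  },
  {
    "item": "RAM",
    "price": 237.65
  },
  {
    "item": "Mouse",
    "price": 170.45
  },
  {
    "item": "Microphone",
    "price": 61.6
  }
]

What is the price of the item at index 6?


Array index 6 -> Microphone
price = 61.6

ANSWER: 61.6


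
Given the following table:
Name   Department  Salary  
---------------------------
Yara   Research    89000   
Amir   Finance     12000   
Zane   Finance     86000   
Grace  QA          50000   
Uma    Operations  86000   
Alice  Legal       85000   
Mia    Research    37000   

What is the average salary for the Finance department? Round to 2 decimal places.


Finance department members:
  Amir: 12000
  Zane: 86000
Sum = 98000
Count = 2
Average = 98000 / 2 = 49000.00

ANSWER: 49000.00


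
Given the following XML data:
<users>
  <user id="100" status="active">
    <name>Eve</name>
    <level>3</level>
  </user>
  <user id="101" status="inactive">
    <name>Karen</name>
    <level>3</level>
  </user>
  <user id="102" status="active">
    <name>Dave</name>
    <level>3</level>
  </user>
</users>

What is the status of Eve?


Finding user with name = Eve
user id="100" status="active"

ANSWER: active


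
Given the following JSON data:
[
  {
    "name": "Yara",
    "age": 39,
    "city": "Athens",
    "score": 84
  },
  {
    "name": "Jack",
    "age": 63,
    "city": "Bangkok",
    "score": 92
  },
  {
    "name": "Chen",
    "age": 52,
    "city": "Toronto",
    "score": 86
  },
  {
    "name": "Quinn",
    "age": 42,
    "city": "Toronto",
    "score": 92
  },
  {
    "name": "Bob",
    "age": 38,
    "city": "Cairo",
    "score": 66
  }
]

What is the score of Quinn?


Looking up record where name = Quinn
Record index: 3
Field 'score' = 92

ANSWER: 92


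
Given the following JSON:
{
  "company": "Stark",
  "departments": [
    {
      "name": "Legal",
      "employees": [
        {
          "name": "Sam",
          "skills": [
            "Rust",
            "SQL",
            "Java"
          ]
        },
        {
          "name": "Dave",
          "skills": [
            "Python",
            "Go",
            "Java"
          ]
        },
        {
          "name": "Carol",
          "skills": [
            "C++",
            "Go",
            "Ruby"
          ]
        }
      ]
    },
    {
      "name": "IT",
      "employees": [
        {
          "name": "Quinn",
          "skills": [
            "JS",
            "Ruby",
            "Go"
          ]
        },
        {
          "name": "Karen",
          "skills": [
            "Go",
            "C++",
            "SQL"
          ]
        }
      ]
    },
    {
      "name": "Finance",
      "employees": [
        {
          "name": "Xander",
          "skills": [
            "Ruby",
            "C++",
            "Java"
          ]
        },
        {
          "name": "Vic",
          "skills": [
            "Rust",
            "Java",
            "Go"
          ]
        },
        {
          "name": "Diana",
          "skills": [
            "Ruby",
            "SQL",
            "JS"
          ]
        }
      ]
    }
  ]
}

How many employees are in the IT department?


Path: departments[1].employees
Count: 2

ANSWER: 2


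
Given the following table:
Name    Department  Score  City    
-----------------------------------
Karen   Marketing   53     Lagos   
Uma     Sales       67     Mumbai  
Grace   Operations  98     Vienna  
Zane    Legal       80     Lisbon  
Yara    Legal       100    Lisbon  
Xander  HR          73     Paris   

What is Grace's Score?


Row 3: Grace
Score = 98

ANSWER: 98


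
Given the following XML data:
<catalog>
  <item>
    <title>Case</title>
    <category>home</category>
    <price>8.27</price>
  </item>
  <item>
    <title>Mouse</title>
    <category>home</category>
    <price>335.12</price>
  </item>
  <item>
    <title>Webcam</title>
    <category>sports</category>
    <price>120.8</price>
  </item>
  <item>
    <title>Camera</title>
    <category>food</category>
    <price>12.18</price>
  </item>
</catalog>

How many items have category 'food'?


Scanning <item> elements for <category>food</category>:
  Item 4: Camera -> MATCH
Count: 1

ANSWER: 1


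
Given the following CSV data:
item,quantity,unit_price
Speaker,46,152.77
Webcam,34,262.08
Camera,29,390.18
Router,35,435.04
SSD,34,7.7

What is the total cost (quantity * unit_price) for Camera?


Row: Camera
quantity = 29
unit_price = 390.18
total = 29 * 390.18 = 11315.22

ANSWER: 11315.22


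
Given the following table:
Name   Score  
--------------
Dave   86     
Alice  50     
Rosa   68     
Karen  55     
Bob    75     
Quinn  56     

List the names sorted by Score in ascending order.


Sorting by Score (ascending):
  Alice: 50
  Karen: 55
  Quinn: 56
  Rosa: 68
  Bob: 75
  Dave: 86


ANSWER: Alice, Karen, Quinn, Rosa, Bob, Dave


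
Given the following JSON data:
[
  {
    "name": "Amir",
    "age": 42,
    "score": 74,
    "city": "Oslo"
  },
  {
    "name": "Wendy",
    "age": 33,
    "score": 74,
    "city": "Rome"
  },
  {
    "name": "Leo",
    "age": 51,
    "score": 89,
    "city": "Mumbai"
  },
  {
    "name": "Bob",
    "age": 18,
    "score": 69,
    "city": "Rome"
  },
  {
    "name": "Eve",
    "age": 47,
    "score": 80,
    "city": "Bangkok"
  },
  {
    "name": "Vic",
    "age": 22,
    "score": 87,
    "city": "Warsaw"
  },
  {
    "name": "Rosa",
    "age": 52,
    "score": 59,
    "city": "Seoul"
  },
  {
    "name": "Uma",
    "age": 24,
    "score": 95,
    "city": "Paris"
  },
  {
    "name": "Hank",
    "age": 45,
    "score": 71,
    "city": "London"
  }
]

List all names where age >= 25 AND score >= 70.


Checking both conditions:
  Amir (age=42, score=74) -> YES
  Wendy (age=33, score=74) -> YES
  Leo (age=51, score=89) -> YES
  Bob (age=18, score=69) -> no
  Eve (age=47, score=80) -> YES
  Vic (age=22, score=87) -> no
  Rosa (age=52, score=59) -> no
  Uma (age=24, score=95) -> no
  Hank (age=45, score=71) -> YES


ANSWER: Amir, Wendy, Leo, Eve, Hank


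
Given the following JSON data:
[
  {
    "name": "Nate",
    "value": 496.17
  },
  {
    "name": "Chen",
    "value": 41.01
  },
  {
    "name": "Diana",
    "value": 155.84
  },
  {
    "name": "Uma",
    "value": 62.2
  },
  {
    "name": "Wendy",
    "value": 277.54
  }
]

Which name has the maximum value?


Comparing values:
  Nate: 496.17
  Chen: 41.01
  Diana: 155.84
  Uma: 62.2
  Wendy: 277.54
Maximum: Nate (496.17)

ANSWER: Nate


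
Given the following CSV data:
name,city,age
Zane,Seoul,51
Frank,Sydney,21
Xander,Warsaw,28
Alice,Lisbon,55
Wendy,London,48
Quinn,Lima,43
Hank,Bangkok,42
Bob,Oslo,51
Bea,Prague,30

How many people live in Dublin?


Scanning city column for 'Dublin':
Total matches: 0

ANSWER: 0


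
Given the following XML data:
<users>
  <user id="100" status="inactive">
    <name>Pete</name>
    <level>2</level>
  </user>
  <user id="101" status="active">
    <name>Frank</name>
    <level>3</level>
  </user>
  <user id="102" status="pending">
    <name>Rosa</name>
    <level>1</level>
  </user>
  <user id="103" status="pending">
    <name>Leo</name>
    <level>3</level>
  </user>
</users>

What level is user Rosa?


Finding user: Rosa
<level>1</level>

ANSWER: 1


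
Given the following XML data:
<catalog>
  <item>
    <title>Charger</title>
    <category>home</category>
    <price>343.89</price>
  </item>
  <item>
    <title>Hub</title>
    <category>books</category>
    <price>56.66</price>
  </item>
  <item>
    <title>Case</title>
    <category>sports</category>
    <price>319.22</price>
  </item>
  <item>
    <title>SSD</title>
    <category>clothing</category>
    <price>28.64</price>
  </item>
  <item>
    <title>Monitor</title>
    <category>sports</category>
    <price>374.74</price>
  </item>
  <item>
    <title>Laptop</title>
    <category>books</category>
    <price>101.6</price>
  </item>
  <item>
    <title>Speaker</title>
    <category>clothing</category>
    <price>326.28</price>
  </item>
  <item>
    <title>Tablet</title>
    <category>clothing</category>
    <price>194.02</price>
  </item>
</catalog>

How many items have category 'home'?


Scanning <item> elements for <category>home</category>:
  Item 1: Charger -> MATCH
Count: 1

ANSWER: 1


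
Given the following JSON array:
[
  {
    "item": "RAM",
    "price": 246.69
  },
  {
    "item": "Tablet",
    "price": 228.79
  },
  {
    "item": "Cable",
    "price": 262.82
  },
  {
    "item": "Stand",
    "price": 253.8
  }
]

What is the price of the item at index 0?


Array index 0 -> RAM
price = 246.69

ANSWER: 246.69


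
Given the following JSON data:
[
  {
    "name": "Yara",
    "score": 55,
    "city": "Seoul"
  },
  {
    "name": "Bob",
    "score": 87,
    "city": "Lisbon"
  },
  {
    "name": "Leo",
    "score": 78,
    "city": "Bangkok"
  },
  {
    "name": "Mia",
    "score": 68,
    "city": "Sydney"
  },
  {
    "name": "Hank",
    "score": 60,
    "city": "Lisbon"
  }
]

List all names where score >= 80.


Filtering records where score >= 80:
  Yara (score=55) -> no
  Bob (score=87) -> YES
  Leo (score=78) -> no
  Mia (score=68) -> no
  Hank (score=60) -> no


ANSWER: Bob


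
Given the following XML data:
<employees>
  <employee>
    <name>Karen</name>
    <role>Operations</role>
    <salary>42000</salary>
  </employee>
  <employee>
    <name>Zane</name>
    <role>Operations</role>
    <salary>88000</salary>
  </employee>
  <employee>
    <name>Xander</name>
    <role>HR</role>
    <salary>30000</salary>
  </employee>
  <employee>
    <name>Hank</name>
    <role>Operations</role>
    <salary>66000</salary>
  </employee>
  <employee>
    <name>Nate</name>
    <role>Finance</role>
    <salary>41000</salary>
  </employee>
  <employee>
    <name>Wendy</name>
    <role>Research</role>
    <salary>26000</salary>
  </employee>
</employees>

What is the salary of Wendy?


Searching for <employee> with <name>Wendy</name>
Found at position 6
<salary>26000</salary>

ANSWER: 26000


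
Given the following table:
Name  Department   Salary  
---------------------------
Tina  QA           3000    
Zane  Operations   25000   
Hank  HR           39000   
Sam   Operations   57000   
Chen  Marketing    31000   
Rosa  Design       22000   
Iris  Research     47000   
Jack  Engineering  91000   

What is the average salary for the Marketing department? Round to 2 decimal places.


Marketing department members:
  Chen: 31000
Sum = 31000
Count = 1
Average = 31000 / 1 = 31000.00

ANSWER: 31000.00


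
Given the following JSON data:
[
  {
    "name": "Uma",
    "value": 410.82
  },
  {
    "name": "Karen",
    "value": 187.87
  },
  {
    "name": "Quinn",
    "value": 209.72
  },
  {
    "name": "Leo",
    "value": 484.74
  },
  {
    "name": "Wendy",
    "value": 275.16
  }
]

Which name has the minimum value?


Comparing values:
  Uma: 410.82
  Karen: 187.87
  Quinn: 209.72
  Leo: 484.74
  Wendy: 275.16
Minimum: Karen (187.87)

ANSWER: Karen


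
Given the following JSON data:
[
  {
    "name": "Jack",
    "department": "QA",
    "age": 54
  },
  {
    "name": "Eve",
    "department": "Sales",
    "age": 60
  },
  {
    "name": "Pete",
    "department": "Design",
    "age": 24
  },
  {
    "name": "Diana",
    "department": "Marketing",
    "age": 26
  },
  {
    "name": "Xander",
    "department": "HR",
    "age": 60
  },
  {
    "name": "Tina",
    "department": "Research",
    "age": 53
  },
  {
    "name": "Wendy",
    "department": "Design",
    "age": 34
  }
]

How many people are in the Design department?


Scanning records for department = Design
  Record 2: Pete
  Record 6: Wendy
Count: 2

ANSWER: 2


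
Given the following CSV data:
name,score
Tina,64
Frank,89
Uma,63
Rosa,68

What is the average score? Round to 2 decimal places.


Scores: 64, 89, 63, 68
Sum = 284
Count = 4
Average = 284 / 4 = 71.00

ANSWER: 71.00


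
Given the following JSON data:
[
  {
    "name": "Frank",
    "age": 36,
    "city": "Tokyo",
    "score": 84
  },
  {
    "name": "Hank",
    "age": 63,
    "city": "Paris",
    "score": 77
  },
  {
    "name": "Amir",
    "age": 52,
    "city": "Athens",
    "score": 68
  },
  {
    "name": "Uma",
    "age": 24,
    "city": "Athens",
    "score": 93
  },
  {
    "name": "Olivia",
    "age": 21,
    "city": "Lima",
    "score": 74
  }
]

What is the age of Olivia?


Looking up record where name = Olivia
Record index: 4
Field 'age' = 21

ANSWER: 21


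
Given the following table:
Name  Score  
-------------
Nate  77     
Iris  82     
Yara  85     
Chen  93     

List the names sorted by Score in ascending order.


Sorting by Score (ascending):
  Nate: 77
  Iris: 82
  Yara: 85
  Chen: 93


ANSWER: Nate, Iris, Yara, Chen


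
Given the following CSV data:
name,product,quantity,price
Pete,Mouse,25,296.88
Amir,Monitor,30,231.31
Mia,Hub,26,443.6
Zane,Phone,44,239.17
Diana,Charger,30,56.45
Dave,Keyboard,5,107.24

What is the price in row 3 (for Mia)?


Row 3: Mia
Column 'price' = 443.6

ANSWER: 443.6


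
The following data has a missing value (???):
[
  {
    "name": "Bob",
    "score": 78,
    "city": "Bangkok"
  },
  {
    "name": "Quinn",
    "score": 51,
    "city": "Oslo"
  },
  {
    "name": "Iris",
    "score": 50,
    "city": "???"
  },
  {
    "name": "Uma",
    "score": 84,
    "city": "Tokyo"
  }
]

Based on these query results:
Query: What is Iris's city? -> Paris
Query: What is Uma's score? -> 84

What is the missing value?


The missing value is Iris's city
From query: Iris's city = Paris

ANSWER: Paris


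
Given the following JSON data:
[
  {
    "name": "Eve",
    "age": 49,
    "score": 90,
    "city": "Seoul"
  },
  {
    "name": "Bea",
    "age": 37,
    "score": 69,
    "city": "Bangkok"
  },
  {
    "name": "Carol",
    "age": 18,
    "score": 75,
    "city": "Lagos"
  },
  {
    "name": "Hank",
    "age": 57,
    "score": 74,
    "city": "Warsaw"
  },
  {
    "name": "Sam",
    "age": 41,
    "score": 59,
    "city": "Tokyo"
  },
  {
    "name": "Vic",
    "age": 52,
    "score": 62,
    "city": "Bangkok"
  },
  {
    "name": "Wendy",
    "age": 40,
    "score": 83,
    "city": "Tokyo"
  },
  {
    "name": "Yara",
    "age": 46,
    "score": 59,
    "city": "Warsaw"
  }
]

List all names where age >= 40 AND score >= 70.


Checking both conditions:
  Eve (age=49, score=90) -> YES
  Bea (age=37, score=69) -> no
  Carol (age=18, score=75) -> no
  Hank (age=57, score=74) -> YES
  Sam (age=41, score=59) -> no
  Vic (age=52, score=62) -> no
  Wendy (age=40, score=83) -> YES
  Yara (age=46, score=59) -> no


ANSWER: Eve, Hank, Wendy


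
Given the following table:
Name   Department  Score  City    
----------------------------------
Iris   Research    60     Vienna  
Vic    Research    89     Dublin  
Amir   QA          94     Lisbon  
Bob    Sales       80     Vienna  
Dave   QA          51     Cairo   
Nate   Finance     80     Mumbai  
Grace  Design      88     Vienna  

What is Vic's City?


Row 2: Vic
City = Dublin

ANSWER: Dublin


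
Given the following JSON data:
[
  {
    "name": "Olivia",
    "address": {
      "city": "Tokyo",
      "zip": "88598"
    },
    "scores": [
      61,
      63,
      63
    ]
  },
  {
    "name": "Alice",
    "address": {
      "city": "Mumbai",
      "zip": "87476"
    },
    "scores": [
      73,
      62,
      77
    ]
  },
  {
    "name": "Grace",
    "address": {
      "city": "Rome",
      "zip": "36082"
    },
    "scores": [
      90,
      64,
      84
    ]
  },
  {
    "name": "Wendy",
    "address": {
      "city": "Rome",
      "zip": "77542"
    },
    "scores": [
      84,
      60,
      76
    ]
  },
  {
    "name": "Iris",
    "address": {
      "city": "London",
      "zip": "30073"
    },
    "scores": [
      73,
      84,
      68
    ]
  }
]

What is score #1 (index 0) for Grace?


Path: records[2].scores[0]
Value: 90

ANSWER: 90


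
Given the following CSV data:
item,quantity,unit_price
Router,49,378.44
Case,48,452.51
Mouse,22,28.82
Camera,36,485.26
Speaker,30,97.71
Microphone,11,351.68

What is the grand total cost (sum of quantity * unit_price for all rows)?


Computing row totals:
  Router: 49 * 378.44 = 18543.56
  Case: 48 * 452.51 = 21720.48
  Mouse: 22 * 28.82 = 634.04
  Camera: 36 * 485.26 = 17469.36
  Speaker: 30 * 97.71 = 2931.3
  Microphone: 11 * 351.68 = 3868.48
Grand total = 18543.56 + 21720.48 + 634.04 + 17469.36 + 2931.3 + 3868.48 = 65167.22

ANSWER: 65167.22


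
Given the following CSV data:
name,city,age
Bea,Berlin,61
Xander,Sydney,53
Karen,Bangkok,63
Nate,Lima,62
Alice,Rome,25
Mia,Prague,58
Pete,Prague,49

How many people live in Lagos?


Scanning city column for 'Lagos':
Total matches: 0

ANSWER: 0


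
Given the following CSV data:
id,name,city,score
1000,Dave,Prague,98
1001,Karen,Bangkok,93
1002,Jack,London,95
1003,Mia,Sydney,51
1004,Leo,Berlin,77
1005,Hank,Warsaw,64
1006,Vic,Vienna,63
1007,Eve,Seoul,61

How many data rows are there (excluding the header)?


Counting rows (excluding header):
Header: id,name,city,score
Data rows: 8

ANSWER: 8
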